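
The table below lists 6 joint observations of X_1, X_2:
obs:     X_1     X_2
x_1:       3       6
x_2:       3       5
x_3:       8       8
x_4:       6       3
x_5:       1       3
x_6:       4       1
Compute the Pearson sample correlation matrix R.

Step 1 — column means:
  mean(X_1) = (3 + 3 + 8 + 6 + 1 + 4) / 6 = 25/6 = 4.1667
  mean(X_2) = (6 + 5 + 8 + 3 + 3 + 1) / 6 = 26/6 = 4.3333

Step 2 — sample variances and covariances s[i,j] = (1/(n-1)) · Σ_k (x_{k,i} - mean_i) · (x_{k,j} - mean_j), with n-1 = 5:
  s[X_1,X_1] = ((-1.1667)·(-1.1667) + (-1.1667)·(-1.1667) + (3.8333)·(3.8333) + (1.8333)·(1.8333) + (-3.1667)·(-3.1667) + (-0.1667)·(-0.1667)) / 5 = 30.8333/5 = 6.1667
  s[X_1,X_2] = ((-1.1667)·(1.6667) + (-1.1667)·(0.6667) + (3.8333)·(3.6667) + (1.8333)·(-1.3333) + (-3.1667)·(-1.3333) + (-0.1667)·(-3.3333)) / 5 = 13.6667/5 = 2.7333
  s[X_2,X_2] = ((1.6667)·(1.6667) + (0.6667)·(0.6667) + (3.6667)·(3.6667) + (-1.3333)·(-1.3333) + (-1.3333)·(-1.3333) + (-3.3333)·(-3.3333)) / 5 = 31.3333/5 = 6.2667
  Sample standard deviations s_i = √(s[i,i]):
  s(X_1) = √(6.1667) = 2.4833
  s(X_2) = √(6.2667) = 2.5033

Step 3 — r_{ij} = s_{ij} / (s_i · s_j):
  r[X_1,X_1] = 1 (diagonal).
  r[X_1,X_2] = 2.7333 / (2.4833 · 2.5033) = 2.7333 / 6.2165 = 0.4397
  r[X_2,X_2] = 1 (diagonal).

R is symmetric with unit diagonal. Assembling:

R = [[1, 0.4397],
 [0.4397, 1]]


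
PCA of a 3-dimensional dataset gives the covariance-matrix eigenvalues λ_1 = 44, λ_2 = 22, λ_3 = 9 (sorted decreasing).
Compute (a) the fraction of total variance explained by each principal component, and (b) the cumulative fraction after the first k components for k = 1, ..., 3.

Step 1 — total variance = trace(Sigma) = Σ λ_i = 44 + 22 + 9 = 75.

Step 2 — fraction explained by component i = λ_i / Σ λ:
  PC1: 44/75 = 0.5867
  PC2: 22/75 = 0.2933
  PC3: 9/75 = 0.12

Step 3 — cumulative fraction after k components = (λ_1 + ... + λ_k) / Σ λ:
  k = 1: 44/75 = 0.5867
  k = 2: (44 + 22)/75 = 66/75 = 0.88
  k = 3: (44 + 22 + 9)/75 = 75/75 = 1

Summary (fraction, with percent):

explained: PC1 0.5867 (58.67%), PC2 0.2933 (29.33%), PC3 0.12 (12%);  cumulative: 0.5867, 0.88, 1


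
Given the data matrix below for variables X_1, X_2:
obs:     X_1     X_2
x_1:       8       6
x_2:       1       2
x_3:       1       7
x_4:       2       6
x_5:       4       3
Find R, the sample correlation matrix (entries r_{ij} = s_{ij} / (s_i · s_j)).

Step 1 — column means:
  mean(X_1) = (8 + 1 + 1 + 2 + 4) / 5 = 16/5 = 3.2
  mean(X_2) = (6 + 2 + 7 + 6 + 3) / 5 = 24/5 = 4.8

Step 2 — sample variances and covariances s[i,j] = (1/(n-1)) · Σ_k (x_{k,i} - mean_i) · (x_{k,j} - mean_j), with n-1 = 4:
  s[X_1,X_1] = ((4.8)·(4.8) + (-2.2)·(-2.2) + (-2.2)·(-2.2) + (-1.2)·(-1.2) + (0.8)·(0.8)) / 4 = 34.8/4 = 8.7
  s[X_1,X_2] = ((4.8)·(1.2) + (-2.2)·(-2.8) + (-2.2)·(2.2) + (-1.2)·(1.2) + (0.8)·(-1.8)) / 4 = 4.2/4 = 1.05
  s[X_2,X_2] = ((1.2)·(1.2) + (-2.8)·(-2.8) + (2.2)·(2.2) + (1.2)·(1.2) + (-1.8)·(-1.8)) / 4 = 18.8/4 = 4.7
  Sample standard deviations s_i = √(s[i,i]):
  s(X_1) = √(8.7) = 2.9496
  s(X_2) = √(4.7) = 2.1679

Step 3 — r_{ij} = s_{ij} / (s_i · s_j):
  r[X_1,X_1] = 1 (diagonal).
  r[X_1,X_2] = 1.05 / (2.9496 · 2.1679) = 1.05 / 6.3945 = 0.1642
  r[X_2,X_2] = 1 (diagonal).

R is symmetric with unit diagonal. Assembling:

R = [[1, 0.1642],
 [0.1642, 1]]


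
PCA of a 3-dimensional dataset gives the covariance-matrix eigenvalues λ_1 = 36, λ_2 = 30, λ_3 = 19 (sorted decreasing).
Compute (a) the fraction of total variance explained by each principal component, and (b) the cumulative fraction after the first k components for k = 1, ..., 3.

Step 1 — total variance = trace(Sigma) = Σ λ_i = 36 + 30 + 19 = 85.

Step 2 — fraction explained by component i = λ_i / Σ λ:
  PC1: 36/85 = 0.4235
  PC2: 30/85 = 0.3529
  PC3: 19/85 = 0.2235

Step 3 — cumulative fraction after k components = (λ_1 + ... + λ_k) / Σ λ:
  k = 1: 36/85 = 0.4235
  k = 2: (36 + 30)/85 = 66/85 = 0.7765
  k = 3: (36 + 30 + 19)/85 = 85/85 = 1

Summary (fraction, with percent):

explained: PC1 0.4235 (42.35%), PC2 0.3529 (35.29%), PC3 0.2235 (22.35%);  cumulative: 0.4235, 0.7765, 1


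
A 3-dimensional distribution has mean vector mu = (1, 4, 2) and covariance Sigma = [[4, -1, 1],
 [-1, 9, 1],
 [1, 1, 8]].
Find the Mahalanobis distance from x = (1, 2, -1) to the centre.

Step 1 — centre the observation: (x - mu) = (0, -2, -3).

Step 2 — invert Sigma (cofactor / det for 3×3, or solve directly):
  Sigma^{-1} = [[0.2679, 0.034, -0.0377],
 [0.034, 0.117, -0.0189],
 [-0.0377, -0.0189, 0.1321]].

Step 3 — form the quadratic (x - mu)^T · Sigma^{-1} · (x - mu):
  Sigma^{-1} · (x - mu) = (0.0453, -0.1774, -0.3585).
  (x - mu)^T · [Sigma^{-1} · (x - mu)] = (0)·(0.0453) + (-2)·(-0.1774) + (-3)·(-0.3585) = 1.4302.

Step 4 — take square root: d = √(1.4302) ≈ 1.1959.

d(x, mu) = √(1.4302) ≈ 1.1959


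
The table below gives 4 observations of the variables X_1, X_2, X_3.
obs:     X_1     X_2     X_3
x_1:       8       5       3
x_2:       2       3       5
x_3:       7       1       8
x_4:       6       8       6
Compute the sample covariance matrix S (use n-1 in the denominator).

Step 1 — column means:
  mean(X_1) = (8 + 2 + 7 + 6) / 4 = 23/4 = 5.75
  mean(X_2) = (5 + 3 + 1 + 8) / 4 = 17/4 = 4.25
  mean(X_3) = (3 + 5 + 8 + 6) / 4 = 22/4 = 5.5

Step 2 — sample covariance S[i,j] = (1/(n-1)) · Σ_k (x_{k,i} - mean_i) · (x_{k,j} - mean_j), with n-1 = 3.
  S[X_1,X_1] = ((2.25)·(2.25) + (-3.75)·(-3.75) + (1.25)·(1.25) + (0.25)·(0.25)) / 3 = 20.75/3 = 6.9167
  S[X_1,X_2] = ((2.25)·(0.75) + (-3.75)·(-1.25) + (1.25)·(-3.25) + (0.25)·(3.75)) / 3 = 3.25/3 = 1.0833
  S[X_1,X_3] = ((2.25)·(-2.5) + (-3.75)·(-0.5) + (1.25)·(2.5) + (0.25)·(0.5)) / 3 = -0.5/3 = -0.1667
  S[X_2,X_2] = ((0.75)·(0.75) + (-1.25)·(-1.25) + (-3.25)·(-3.25) + (3.75)·(3.75)) / 3 = 26.75/3 = 8.9167
  S[X_2,X_3] = ((0.75)·(-2.5) + (-1.25)·(-0.5) + (-3.25)·(2.5) + (3.75)·(0.5)) / 3 = -7.5/3 = -2.5
  S[X_3,X_3] = ((-2.5)·(-2.5) + (-0.5)·(-0.5) + (2.5)·(2.5) + (0.5)·(0.5)) / 3 = 13/3 = 4.3333

S is symmetric (S[j,i] = S[i,j]). Assembling:

S = [[6.9167, 1.0833, -0.1667],
 [1.0833, 8.9167, -2.5],
 [-0.1667, -2.5, 4.3333]]


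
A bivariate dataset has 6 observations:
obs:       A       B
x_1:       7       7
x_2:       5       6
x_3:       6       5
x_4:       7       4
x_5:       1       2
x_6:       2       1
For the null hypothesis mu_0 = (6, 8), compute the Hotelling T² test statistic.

Step 1 — sample mean vector:
  mean(A) = (7 + 5 + 6 + 7 + 1 + 2) / 6 = 28/6 = 4.6667
  mean(B) = (7 + 6 + 5 + 4 + 2 + 1) / 6 = 25/6 = 4.1667
  x̄ = (4.6667, 4.1667),  deviation x̄ - mu_0 = (4.6667, 4.1667) - (6, 8) = (-1.3333, -3.8333).

Step 2 — sample covariance matrix, S[i,j] = (1/(n-1)) · Σ_k (x_{k,i} - mean_i) · (x_{k,j} - mean_j), divisor n-1 = 5:
  S[A,A] = ((2.3333)·(2.3333) + (0.3333)·(0.3333) + (1.3333)·(1.3333) + (2.3333)·(2.3333) + (-3.6667)·(-3.6667) + (-2.6667)·(-2.6667)) / 5 = 33.3333/5 = 6.6667
  S[A,B] = ((2.3333)·(2.8333) + (0.3333)·(1.8333) + (1.3333)·(0.8333) + (2.3333)·(-0.1667) + (-3.6667)·(-2.1667) + (-2.6667)·(-3.1667)) / 5 = 24.3333/5 = 4.8667
  S[B,B] = ((2.8333)·(2.8333) + (1.8333)·(1.8333) + (0.8333)·(0.8333) + (-0.1667)·(-0.1667) + (-2.1667)·(-2.1667) + (-3.1667)·(-3.1667)) / 5 = 26.8333/5 = 5.3667
  S = [[6.6667, 4.8667],
 [4.8667, 5.3667]].

Step 3 — invert S. det(S) = 6.6667·5.3667 - (4.8667)² = 12.0933.
  S^{-1} = (1/det) · [[d, -b], [-b, a]] = [[0.4438, -0.4024],
 [-0.4024, 0.5513]].

Step 4 — quadratic form (x̄ - mu_0)^T · S^{-1} · (x̄ - mu_0):
  S^{-1} · (x̄ - mu_0) = (0.9509, -1.5766),
  (x̄ - mu_0)^T · [...] = (-1.3333)·(0.9509) + (-3.8333)·(-1.5766) = 4.7758.

Step 5 — scale by n: T² = 6 · 4.7758 = 28.6549.

T² ≈ 28.6549


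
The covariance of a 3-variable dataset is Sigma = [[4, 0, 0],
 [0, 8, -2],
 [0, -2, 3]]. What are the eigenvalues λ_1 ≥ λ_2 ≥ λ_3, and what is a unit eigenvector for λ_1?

Step 1 — characteristic polynomial p(λ) = det(λI - Sigma) = λ³ - tr·λ² + c_1·λ - det, where tr = trace, c_1 = sum of the principal 2×2 minors, det = det(Sigma):
  tr = 4 + 8 + 3 = 15,
  c_1 = (4·8 - (0)²) + (4·3 - (0)²) + (8·3 - (-2)²) = 32 + 12 + 20 = 64,
  det = 4·(8·3 - (-2)²) - (0)·((0)·3 - (-2)·(0)) + (0)·((0)·(-2) - 8·(0)) = 4·(20) - (0)·(0) + (0)·(0) = 80.
  So p(λ) = λ³ - 15λ² + 64λ - 80.
Step 2 — look for an integer root (rational root theorem: any rational root is an integer divisor of 80). Testing λ = 4:
  p(4) = 64 - 240 + 256 - 80 = 0  ✓
  Dividing out (λ - 4): p(λ) = (λ - 4)(λ² - 11λ + 20).
Step 3 — remaining eigenvalues from the quadratic λ² - 11λ + 20 = 0:
  Δ = 11² - 4·20 = 121 - 80 = 41,  λ = (11 ± √41)/2 = (11 ± 6.4031)/2 ≈ 8.7016 or 2.2984.
  Sorted: λ_1 = 8.7016,  λ_2 = 4,  λ_3 = 2.2984  (check: sum = 15 = tr ✓).

Step 4 — unit eigenvector for λ_1 ≈ 8.7016: v spans the null space of (Sigma - λ_1 I), whose rows are
  r_1 = (-4.7016, 0, 0),  r_2 = (0, -0.7016, -2),  r_3 = (0, -2, -5.7016).
  v is orthogonal to every row, so take v ∝ r_1 × r_2 = ((0)·(-2) - (0)·(-0.7016), (0)·(0) - (-4.7016)·(-2), (-4.7016)·(-0.7016) - (0)·(0)) ≈ (0, -9.4031, 3.2984).
  Rescale (multiply by -1 so the first nonzero entry is positive): u = (0, 9.4031, -3.2984).
  ||u|| = √((0)² + (9.4031)² + (-3.2984)²) = √(99.2984) ≈ 9.9649,  v_1 = u/||u|| ≈ (0, 0.9436, -0.331) (||v_1|| = 1).

λ_1 = 8.7016,  λ_2 = 4,  λ_3 = 2.2984;  v_1 ≈ (0, 0.9436, -0.331)


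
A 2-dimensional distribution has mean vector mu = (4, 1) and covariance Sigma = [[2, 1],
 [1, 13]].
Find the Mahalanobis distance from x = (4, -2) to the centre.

Step 1 — centre the observation: (x - mu) = (0, -3).

Step 2 — invert Sigma. det(Sigma) = 2·13 - (1)² = 25.
  Sigma^{-1} = (1/det) · [[d, -b], [-b, a]] = [[0.52, -0.04],
 [-0.04, 0.08]].

Step 3 — form the quadratic (x - mu)^T · Sigma^{-1} · (x - mu):
  Sigma^{-1} · (x - mu) = (0.12, -0.24).
  (x - mu)^T · [Sigma^{-1} · (x - mu)] = (0)·(0.12) + (-3)·(-0.24) = 0.72.

Step 4 — take square root: d = √(0.72) ≈ 0.8485.

d(x, mu) = √(0.72) ≈ 0.8485


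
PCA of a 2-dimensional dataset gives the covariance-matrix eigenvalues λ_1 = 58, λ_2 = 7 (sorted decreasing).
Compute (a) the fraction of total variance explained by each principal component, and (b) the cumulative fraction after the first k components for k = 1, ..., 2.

Step 1 — total variance = trace(Sigma) = Σ λ_i = 58 + 7 = 65.

Step 2 — fraction explained by component i = λ_i / Σ λ:
  PC1: 58/65 = 0.8923
  PC2: 7/65 = 0.1077

Step 3 — cumulative fraction after k components = (λ_1 + ... + λ_k) / Σ λ:
  k = 1: 58/65 = 0.8923
  k = 2: (58 + 7)/65 = 65/65 = 1

Summary (fraction, with percent):

explained: PC1 0.8923 (89.23%), PC2 0.1077 (10.77%);  cumulative: 0.8923, 1


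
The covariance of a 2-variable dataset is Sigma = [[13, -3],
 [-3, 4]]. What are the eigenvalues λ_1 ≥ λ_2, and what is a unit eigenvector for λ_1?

Step 1 — characteristic polynomial of 2×2 Sigma:
  det(Sigma - λI) = λ² - trace · λ + det = 0.
  trace = 13 + 4 = 17, det = 13·4 - (-3)² = 43.
Step 2 — discriminant:
  Δ = trace² - 4·det = 289 - 172 = 117.
Step 3 — eigenvalues:
  λ = (trace ± √Δ)/2 = (17 ± 10.8167)/2,
  λ_1 = 13.9083,  λ_2 = 3.0917.

Step 4 — unit eigenvector for λ_1: solve (Sigma - λ_1 I)v = 0. First row:
  (13 - 13.9083)·v_x + (-3)·v_y = 0, i.e. (-0.9083)·v_x + (-3)·v_y = 0,
  so v ∝ (b, λ_1 - a) = (-3, 0.9083); multiply by -1 so the first entry is positive: u = (3, -0.9083).
  ||u|| = √((3)² + (-0.9083)²) = √(9.8251) ≈ 3.1345,
  v_1 = u/||u|| ≈ (0.9571, -0.2898) (||v_1|| = 1).

λ_1 = 13.9083,  λ_2 = 3.0917;  v_1 ≈ (0.9571, -0.2898)


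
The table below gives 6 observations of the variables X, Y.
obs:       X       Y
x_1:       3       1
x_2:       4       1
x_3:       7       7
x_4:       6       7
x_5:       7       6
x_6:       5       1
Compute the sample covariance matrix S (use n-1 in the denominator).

Step 1 — column means:
  mean(X) = (3 + 4 + 7 + 6 + 7 + 5) / 6 = 32/6 = 5.3333
  mean(Y) = (1 + 1 + 7 + 7 + 6 + 1) / 6 = 23/6 = 3.8333

Step 2 — sample covariance S[i,j] = (1/(n-1)) · Σ_k (x_{k,i} - mean_i) · (x_{k,j} - mean_j), with n-1 = 5.
  S[X,X] = ((-2.3333)·(-2.3333) + (-1.3333)·(-1.3333) + (1.6667)·(1.6667) + (0.6667)·(0.6667) + (1.6667)·(1.6667) + (-0.3333)·(-0.3333)) / 5 = 13.3333/5 = 2.6667
  S[X,Y] = ((-2.3333)·(-2.8333) + (-1.3333)·(-2.8333) + (1.6667)·(3.1667) + (0.6667)·(3.1667) + (1.6667)·(2.1667) + (-0.3333)·(-2.8333)) / 5 = 22.3333/5 = 4.4667
  S[Y,Y] = ((-2.8333)·(-2.8333) + (-2.8333)·(-2.8333) + (3.1667)·(3.1667) + (3.1667)·(3.1667) + (2.1667)·(2.1667) + (-2.8333)·(-2.8333)) / 5 = 48.8333/5 = 9.7667

S is symmetric (S[j,i] = S[i,j]). Assembling:

S = [[2.6667, 4.4667],
 [4.4667, 9.7667]]


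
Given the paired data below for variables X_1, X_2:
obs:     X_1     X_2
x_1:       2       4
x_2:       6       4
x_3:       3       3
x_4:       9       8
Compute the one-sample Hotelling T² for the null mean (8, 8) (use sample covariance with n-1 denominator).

Step 1 — sample mean vector:
  mean(X_1) = (2 + 6 + 3 + 9) / 4 = 20/4 = 5
  mean(X_2) = (4 + 4 + 3 + 8) / 4 = 19/4 = 4.75
  x̄ = (5, 4.75),  deviation x̄ - mu_0 = (5, 4.75) - (8, 8) = (-3, -3.25).

Step 2 — sample covariance matrix, S[i,j] = (1/(n-1)) · Σ_k (x_{k,i} - mean_i) · (x_{k,j} - mean_j), divisor n-1 = 3:
  S[X_1,X_1] = ((-3)·(-3) + (1)·(1) + (-2)·(-2) + (4)·(4)) / 3 = 30/3 = 10
  S[X_1,X_2] = ((-3)·(-0.75) + (1)·(-0.75) + (-2)·(-1.75) + (4)·(3.25)) / 3 = 18/3 = 6
  S[X_2,X_2] = ((-0.75)·(-0.75) + (-0.75)·(-0.75) + (-1.75)·(-1.75) + (3.25)·(3.25)) / 3 = 14.75/3 = 4.9167
  S = [[10, 6],
 [6, 4.9167]].

Step 3 — invert S. det(S) = 10·4.9167 - (6)² = 13.1667.
  S^{-1} = (1/det) · [[d, -b], [-b, a]] = [[0.3734, -0.4557],
 [-0.4557, 0.7595]].

Step 4 — quadratic form (x̄ - mu_0)^T · S^{-1} · (x̄ - mu_0):
  S^{-1} · (x̄ - mu_0) = (0.3608, -1.1013),
  (x̄ - mu_0)^T · [...] = (-3)·(0.3608) + (-3.25)·(-1.1013) = 2.4968.

Step 5 — scale by n: T² = 4 · 2.4968 = 9.9873.

T² ≈ 9.9873


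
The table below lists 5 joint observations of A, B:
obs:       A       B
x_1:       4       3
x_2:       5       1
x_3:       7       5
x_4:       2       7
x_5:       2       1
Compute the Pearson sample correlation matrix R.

Step 1 — column means:
  mean(A) = (4 + 5 + 7 + 2 + 2) / 5 = 20/5 = 4
  mean(B) = (3 + 1 + 5 + 7 + 1) / 5 = 17/5 = 3.4

Step 2 — sample variances and covariances s[i,j] = (1/(n-1)) · Σ_k (x_{k,i} - mean_i) · (x_{k,j} - mean_j), with n-1 = 4:
  s[A,A] = ((0)·(0) + (1)·(1) + (3)·(3) + (-2)·(-2) + (-2)·(-2)) / 4 = 18/4 = 4.5
  s[A,B] = ((0)·(-0.4) + (1)·(-2.4) + (3)·(1.6) + (-2)·(3.6) + (-2)·(-2.4)) / 4 = 0/4 = 0
  s[B,B] = ((-0.4)·(-0.4) + (-2.4)·(-2.4) + (1.6)·(1.6) + (3.6)·(3.6) + (-2.4)·(-2.4)) / 4 = 27.2/4 = 6.8
  Sample standard deviations s_i = √(s[i,i]):
  s(A) = √(4.5) = 2.1213
  s(B) = √(6.8) = 2.6077

Step 3 — r_{ij} = s_{ij} / (s_i · s_j):
  r[A,A] = 1 (diagonal).
  r[A,B] = 0 / (2.1213 · 2.6077) = 0 / 5.5317 = 0
  r[B,B] = 1 (diagonal).

R is symmetric with unit diagonal. Assembling:

R = [[1, 0],
 [0, 1]]


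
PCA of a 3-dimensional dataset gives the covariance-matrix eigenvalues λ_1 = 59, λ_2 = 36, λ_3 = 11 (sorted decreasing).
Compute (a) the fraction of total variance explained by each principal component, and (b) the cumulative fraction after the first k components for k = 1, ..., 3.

Step 1 — total variance = trace(Sigma) = Σ λ_i = 59 + 36 + 11 = 106.

Step 2 — fraction explained by component i = λ_i / Σ λ:
  PC1: 59/106 = 0.5566
  PC2: 36/106 = 0.3396
  PC3: 11/106 = 0.1038

Step 3 — cumulative fraction after k components = (λ_1 + ... + λ_k) / Σ λ:
  k = 1: 59/106 = 0.5566
  k = 2: (59 + 36)/106 = 95/106 = 0.8962
  k = 3: (59 + 36 + 11)/106 = 106/106 = 1

Summary (fraction, with percent):

explained: PC1 0.5566 (55.66%), PC2 0.3396 (33.96%), PC3 0.1038 (10.38%);  cumulative: 0.5566, 0.8962, 1


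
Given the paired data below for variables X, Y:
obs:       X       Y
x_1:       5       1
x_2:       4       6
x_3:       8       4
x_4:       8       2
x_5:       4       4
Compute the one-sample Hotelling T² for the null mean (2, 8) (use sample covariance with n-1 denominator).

Step 1 — sample mean vector:
  mean(X) = (5 + 4 + 8 + 8 + 4) / 5 = 29/5 = 5.8
  mean(Y) = (1 + 6 + 4 + 2 + 4) / 5 = 17/5 = 3.4
  x̄ = (5.8, 3.4),  deviation x̄ - mu_0 = (5.8, 3.4) - (2, 8) = (3.8, -4.6).

Step 2 — sample covariance matrix, S[i,j] = (1/(n-1)) · Σ_k (x_{k,i} - mean_i) · (x_{k,j} - mean_j), divisor n-1 = 4:
  S[X,X] = ((-0.8)·(-0.8) + (-1.8)·(-1.8) + (2.2)·(2.2) + (2.2)·(2.2) + (-1.8)·(-1.8)) / 4 = 16.8/4 = 4.2
  S[X,Y] = ((-0.8)·(-2.4) + (-1.8)·(2.6) + (2.2)·(0.6) + (2.2)·(-1.4) + (-1.8)·(0.6)) / 4 = -5.6/4 = -1.4
  S[Y,Y] = ((-2.4)·(-2.4) + (2.6)·(2.6) + (0.6)·(0.6) + (-1.4)·(-1.4) + (0.6)·(0.6)) / 4 = 15.2/4 = 3.8
  S = [[4.2, -1.4],
 [-1.4, 3.8]].

Step 3 — invert S. det(S) = 4.2·3.8 - (-1.4)² = 14.
  S^{-1} = (1/det) · [[d, -b], [-b, a]] = [[0.2714, 0.1],
 [0.1, 0.3]].

Step 4 — quadratic form (x̄ - mu_0)^T · S^{-1} · (x̄ - mu_0):
  S^{-1} · (x̄ - mu_0) = (0.5714, -1),
  (x̄ - mu_0)^T · [...] = (3.8)·(0.5714) + (-4.6)·(-1) = 6.7714.

Step 5 — scale by n: T² = 5 · 6.7714 = 33.8571.

T² ≈ 33.8571


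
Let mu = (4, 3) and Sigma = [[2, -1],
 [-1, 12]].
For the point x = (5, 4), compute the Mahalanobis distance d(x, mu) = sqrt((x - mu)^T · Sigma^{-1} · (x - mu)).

Step 1 — centre the observation: (x - mu) = (1, 1).

Step 2 — invert Sigma. det(Sigma) = 2·12 - (-1)² = 23.
  Sigma^{-1} = (1/det) · [[d, -b], [-b, a]] = [[0.5217, 0.0435],
 [0.0435, 0.087]].

Step 3 — form the quadratic (x - mu)^T · Sigma^{-1} · (x - mu):
  Sigma^{-1} · (x - mu) = (0.5652, 0.1304).
  (x - mu)^T · [Sigma^{-1} · (x - mu)] = (1)·(0.5652) + (1)·(0.1304) = 0.6957.

Step 4 — take square root: d = √(0.6957) ≈ 0.8341.

d(x, mu) = √(0.6957) ≈ 0.8341


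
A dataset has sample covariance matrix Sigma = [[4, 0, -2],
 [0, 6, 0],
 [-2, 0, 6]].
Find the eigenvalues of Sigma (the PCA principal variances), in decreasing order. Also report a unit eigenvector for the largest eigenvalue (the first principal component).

Step 1 — characteristic polynomial p(λ) = det(λI - Sigma) = λ³ - tr·λ² + c_1·λ - det, where tr = trace, c_1 = sum of the principal 2×2 minors, det = det(Sigma):
  tr = 4 + 6 + 6 = 16,
  c_1 = (4·6 - (0)²) + (4·6 - (-2)²) + (6·6 - (0)²) = 24 + 20 + 36 = 80,
  det = 4·(6·6 - (0)²) - (0)·((0)·6 - (0)·(-2)) + (-2)·((0)·(0) - 6·(-2)) = 4·(36) - (0)·(0) + (-2)·(12) = 120.
  So p(λ) = λ³ - 16λ² + 80λ - 120.
Step 2 — look for an integer root (rational root theorem: any rational root is an integer divisor of 120). Testing λ = 6:
  p(6) = 216 - 576 + 480 - 120 = 0  ✓
  Dividing out (λ - 6): p(λ) = (λ - 6)(λ² - 10λ + 20).
Step 3 — remaining eigenvalues from the quadratic λ² - 10λ + 20 = 0:
  Δ = 10² - 4·20 = 100 - 80 = 20,  λ = (10 ± √20)/2 = (10 ± 4.4721)/2 ≈ 7.2361 or 2.7639.
  Sorted: λ_1 = 7.2361,  λ_2 = 6,  λ_3 = 2.7639  (check: sum = 16 = tr ✓).

Step 4 — unit eigenvector for λ_1 ≈ 7.2361: v spans the null space of (Sigma - λ_1 I), whose rows are
  r_1 = (-3.2361, 0, -2),  r_2 = (0, -1.2361, 0),  r_3 = (-2, 0, -1.2361).
  v is orthogonal to every row, so take v ∝ r_1 × r_2 = ((0)·(0) - (-2)·(-1.2361), (-2)·(0) - (-3.2361)·(0), (-3.2361)·(-1.2361) - (0)·(0)) ≈ (-2.4721, 0, 4).
  Rescale (multiply by -1 so the first nonzero entry is positive): u = (2.4721, 0, -4).
  ||u|| = √((2.4721)² + (0)² + (-4)²) = √(22.1115) ≈ 4.7023,  v_1 = u/||u|| ≈ (0.5257, 0, -0.8507) (||v_1|| = 1).

λ_1 = 7.2361,  λ_2 = 6,  λ_3 = 2.7639;  v_1 ≈ (0.5257, 0, -0.8507)


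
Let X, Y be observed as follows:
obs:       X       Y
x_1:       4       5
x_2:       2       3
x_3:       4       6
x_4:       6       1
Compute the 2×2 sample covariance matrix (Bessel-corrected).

Step 1 — column means:
  mean(X) = (4 + 2 + 4 + 6) / 4 = 16/4 = 4
  mean(Y) = (5 + 3 + 6 + 1) / 4 = 15/4 = 3.75

Step 2 — sample covariance S[i,j] = (1/(n-1)) · Σ_k (x_{k,i} - mean_i) · (x_{k,j} - mean_j), with n-1 = 3.
  S[X,X] = ((0)·(0) + (-2)·(-2) + (0)·(0) + (2)·(2)) / 3 = 8/3 = 2.6667
  S[X,Y] = ((0)·(1.25) + (-2)·(-0.75) + (0)·(2.25) + (2)·(-2.75)) / 3 = -4/3 = -1.3333
  S[Y,Y] = ((1.25)·(1.25) + (-0.75)·(-0.75) + (2.25)·(2.25) + (-2.75)·(-2.75)) / 3 = 14.75/3 = 4.9167

S is symmetric (S[j,i] = S[i,j]). Assembling:

S = [[2.6667, -1.3333],
 [-1.3333, 4.9167]]


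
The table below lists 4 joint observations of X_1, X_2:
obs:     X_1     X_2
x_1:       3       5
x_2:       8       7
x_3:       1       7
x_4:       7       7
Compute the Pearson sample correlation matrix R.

Step 1 — column means:
  mean(X_1) = (3 + 8 + 1 + 7) / 4 = 19/4 = 4.75
  mean(X_2) = (5 + 7 + 7 + 7) / 4 = 26/4 = 6.5

Step 2 — sample variances and covariances s[i,j] = (1/(n-1)) · Σ_k (x_{k,i} - mean_i) · (x_{k,j} - mean_j), with n-1 = 3:
  s[X_1,X_1] = ((-1.75)·(-1.75) + (3.25)·(3.25) + (-3.75)·(-3.75) + (2.25)·(2.25)) / 3 = 32.75/3 = 10.9167
  s[X_1,X_2] = ((-1.75)·(-1.5) + (3.25)·(0.5) + (-3.75)·(0.5) + (2.25)·(0.5)) / 3 = 3.5/3 = 1.1667
  s[X_2,X_2] = ((-1.5)·(-1.5) + (0.5)·(0.5) + (0.5)·(0.5) + (0.5)·(0.5)) / 3 = 3/3 = 1
  Sample standard deviations s_i = √(s[i,i]):
  s(X_1) = √(10.9167) = 3.304
  s(X_2) = √(1) = 1

Step 3 — r_{ij} = s_{ij} / (s_i · s_j):
  r[X_1,X_1] = 1 (diagonal).
  r[X_1,X_2] = 1.1667 / (3.304 · 1) = 1.1667 / 3.304 = 0.3531
  r[X_2,X_2] = 1 (diagonal).

R is symmetric with unit diagonal. Assembling:

R = [[1, 0.3531],
 [0.3531, 1]]


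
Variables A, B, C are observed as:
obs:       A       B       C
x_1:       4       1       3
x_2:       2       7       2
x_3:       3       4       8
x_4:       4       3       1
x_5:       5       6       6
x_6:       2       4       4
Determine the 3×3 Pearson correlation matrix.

Step 1 — column means:
  mean(A) = (4 + 2 + 3 + 4 + 5 + 2) / 6 = 20/6 = 3.3333
  mean(B) = (1 + 7 + 4 + 3 + 6 + 4) / 6 = 25/6 = 4.1667
  mean(C) = (3 + 2 + 8 + 1 + 6 + 4) / 6 = 24/6 = 4

Step 2 — sample variances and covariances s[i,j] = (1/(n-1)) · Σ_k (x_{k,i} - mean_i) · (x_{k,j} - mean_j), with n-1 = 5:
  s[A,A] = ((0.6667)·(0.6667) + (-1.3333)·(-1.3333) + (-0.3333)·(-0.3333) + (0.6667)·(0.6667) + (1.6667)·(1.6667) + (-1.3333)·(-1.3333)) / 5 = 7.3333/5 = 1.4667
  s[A,B] = ((0.6667)·(-3.1667) + (-1.3333)·(2.8333) + (-0.3333)·(-0.1667) + (0.6667)·(-1.1667) + (1.6667)·(1.8333) + (-1.3333)·(-0.1667)) / 5 = -3.3333/5 = -0.6667
  s[A,C] = ((0.6667)·(-1) + (-1.3333)·(-2) + (-0.3333)·(4) + (0.6667)·(-3) + (1.6667)·(2) + (-1.3333)·(0)) / 5 = 2/5 = 0.4
  s[B,B] = ((-3.1667)·(-3.1667) + (2.8333)·(2.8333) + (-0.1667)·(-0.1667) + (-1.1667)·(-1.1667) + (1.8333)·(1.8333) + (-0.1667)·(-0.1667)) / 5 = 22.8333/5 = 4.5667
  s[B,C] = ((-3.1667)·(-1) + (2.8333)·(-2) + (-0.1667)·(4) + (-1.1667)·(-3) + (1.8333)·(2) + (-0.1667)·(0)) / 5 = 4/5 = 0.8
  s[C,C] = ((-1)·(-1) + (-2)·(-2) + (4)·(4) + (-3)·(-3) + (2)·(2) + (0)·(0)) / 5 = 34/5 = 6.8
  Sample standard deviations s_i = √(s[i,i]):
  s(A) = √(1.4667) = 1.2111
  s(B) = √(4.5667) = 2.137
  s(C) = √(6.8) = 2.6077

Step 3 — r_{ij} = s_{ij} / (s_i · s_j):
  r[A,A] = 1 (diagonal).
  r[A,B] = -0.6667 / (1.2111 · 2.137) = -0.6667 / 2.588 = -0.2576
  r[A,C] = 0.4 / (1.2111 · 2.6077) = 0.4 / 3.1581 = 0.1267
  r[B,B] = 1 (diagonal).
  r[B,C] = 0.8 / (2.137 · 2.6077) = 0.8 / 5.5726 = 0.1436
  r[C,C] = 1 (diagonal).

R is symmetric with unit diagonal. Assembling:

R = [[1, -0.2576, 0.1267],
 [-0.2576, 1, 0.1436],
 [0.1267, 0.1436, 1]]


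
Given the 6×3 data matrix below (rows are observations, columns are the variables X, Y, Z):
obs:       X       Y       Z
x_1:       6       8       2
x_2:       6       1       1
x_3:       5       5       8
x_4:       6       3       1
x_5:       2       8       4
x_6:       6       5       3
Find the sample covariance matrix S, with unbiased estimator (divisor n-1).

Step 1 — column means:
  mean(X) = (6 + 6 + 5 + 6 + 2 + 6) / 6 = 31/6 = 5.1667
  mean(Y) = (8 + 1 + 5 + 3 + 8 + 5) / 6 = 30/6 = 5
  mean(Z) = (2 + 1 + 8 + 1 + 4 + 3) / 6 = 19/6 = 3.1667

Step 2 — sample covariance S[i,j] = (1/(n-1)) · Σ_k (x_{k,i} - mean_i) · (x_{k,j} - mean_j), with n-1 = 5.
  S[X,X] = ((0.8333)·(0.8333) + (0.8333)·(0.8333) + (-0.1667)·(-0.1667) + (0.8333)·(0.8333) + (-3.1667)·(-3.1667) + (0.8333)·(0.8333)) / 5 = 12.8333/5 = 2.5667
  S[X,Y] = ((0.8333)·(3) + (0.8333)·(-4) + (-0.1667)·(0) + (0.8333)·(-2) + (-3.1667)·(3) + (0.8333)·(0)) / 5 = -12/5 = -2.4
  S[X,Z] = ((0.8333)·(-1.1667) + (0.8333)·(-2.1667) + (-0.1667)·(4.8333) + (0.8333)·(-2.1667) + (-3.1667)·(0.8333) + (0.8333)·(-0.1667)) / 5 = -8.1667/5 = -1.6333
  S[Y,Y] = ((3)·(3) + (-4)·(-4) + (0)·(0) + (-2)·(-2) + (3)·(3) + (0)·(0)) / 5 = 38/5 = 7.6
  S[Y,Z] = ((3)·(-1.1667) + (-4)·(-2.1667) + (0)·(4.8333) + (-2)·(-2.1667) + (3)·(0.8333) + (0)·(-0.1667)) / 5 = 12/5 = 2.4
  S[Z,Z] = ((-1.1667)·(-1.1667) + (-2.1667)·(-2.1667) + (4.8333)·(4.8333) + (-2.1667)·(-2.1667) + (0.8333)·(0.8333) + (-0.1667)·(-0.1667)) / 5 = 34.8333/5 = 6.9667

S is symmetric (S[j,i] = S[i,j]). Assembling:

S = [[2.5667, -2.4, -1.6333],
 [-2.4, 7.6, 2.4],
 [-1.6333, 2.4, 6.9667]]


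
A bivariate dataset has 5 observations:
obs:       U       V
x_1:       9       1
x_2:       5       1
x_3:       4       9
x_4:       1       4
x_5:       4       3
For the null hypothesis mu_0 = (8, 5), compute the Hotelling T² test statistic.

Step 1 — sample mean vector:
  mean(U) = (9 + 5 + 4 + 1 + 4) / 5 = 23/5 = 4.6
  mean(V) = (1 + 1 + 9 + 4 + 3) / 5 = 18/5 = 3.6
  x̄ = (4.6, 3.6),  deviation x̄ - mu_0 = (4.6, 3.6) - (8, 5) = (-3.4, -1.4).

Step 2 — sample covariance matrix, S[i,j] = (1/(n-1)) · Σ_k (x_{k,i} - mean_i) · (x_{k,j} - mean_j), divisor n-1 = 4:
  S[U,U] = ((4.4)·(4.4) + (0.4)·(0.4) + (-0.6)·(-0.6) + (-3.6)·(-3.6) + (-0.6)·(-0.6)) / 4 = 33.2/4 = 8.3
  S[U,V] = ((4.4)·(-2.6) + (0.4)·(-2.6) + (-0.6)·(5.4) + (-3.6)·(0.4) + (-0.6)·(-0.6)) / 4 = -16.8/4 = -4.2
  S[V,V] = ((-2.6)·(-2.6) + (-2.6)·(-2.6) + (5.4)·(5.4) + (0.4)·(0.4) + (-0.6)·(-0.6)) / 4 = 43.2/4 = 10.8
  S = [[8.3, -4.2],
 [-4.2, 10.8]].

Step 3 — invert S. det(S) = 8.3·10.8 - (-4.2)² = 72.
  S^{-1} = (1/det) · [[d, -b], [-b, a]] = [[0.15, 0.0583],
 [0.0583, 0.1153]].

Step 4 — quadratic form (x̄ - mu_0)^T · S^{-1} · (x̄ - mu_0):
  S^{-1} · (x̄ - mu_0) = (-0.5917, -0.3597),
  (x̄ - mu_0)^T · [...] = (-3.4)·(-0.5917) + (-1.4)·(-0.3597) = 2.5153.

Step 5 — scale by n: T² = 5 · 2.5153 = 12.5764.

T² ≈ 12.5764


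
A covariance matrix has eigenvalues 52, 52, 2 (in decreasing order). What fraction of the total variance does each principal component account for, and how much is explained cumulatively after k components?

Step 1 — total variance = trace(Sigma) = Σ λ_i = 52 + 52 + 2 = 106.

Step 2 — fraction explained by component i = λ_i / Σ λ:
  PC1: 52/106 = 0.4906
  PC2: 52/106 = 0.4906
  PC3: 2/106 = 0.0189

Step 3 — cumulative fraction after k components = (λ_1 + ... + λ_k) / Σ λ:
  k = 1: 52/106 = 0.4906
  k = 2: (52 + 52)/106 = 104/106 = 0.9811
  k = 3: (52 + 52 + 2)/106 = 106/106 = 1

Summary (fraction, with percent):

explained: PC1 0.4906 (49.06%), PC2 0.4906 (49.06%), PC3 0.0189 (1.89%);  cumulative: 0.4906, 0.9811, 1


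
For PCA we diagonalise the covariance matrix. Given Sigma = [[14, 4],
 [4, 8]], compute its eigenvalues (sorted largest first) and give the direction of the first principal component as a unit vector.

Step 1 — characteristic polynomial of 2×2 Sigma:
  det(Sigma - λI) = λ² - trace · λ + det = 0.
  trace = 14 + 8 = 22, det = 14·8 - (4)² = 96.
Step 2 — discriminant:
  Δ = trace² - 4·det = 484 - 384 = 100.
Step 3 — eigenvalues:
  λ = (trace ± √Δ)/2 = (22 ± 10)/2,
  λ_1 = 16,  λ_2 = 6.

Step 4 — unit eigenvector for λ_1: solve (Sigma - λ_1 I)v = 0. First row:
  (14 - 16)·v_x + (4)·v_y = 0, i.e. (-2)·v_x + (4)·v_y = 0,
  so v ∝ (b, λ_1 - a) = (4, 2) = u.
  ||u|| = √((4)² + (2)²) = √(20) ≈ 4.4721,
  v_1 = u/||u|| ≈ (0.8944, 0.4472) (||v_1|| = 1).

λ_1 = 16,  λ_2 = 6;  v_1 ≈ (0.8944, 0.4472)


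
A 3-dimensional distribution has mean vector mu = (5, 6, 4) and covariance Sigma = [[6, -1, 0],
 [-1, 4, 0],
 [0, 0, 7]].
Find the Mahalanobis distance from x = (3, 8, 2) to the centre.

Step 1 — centre the observation: (x - mu) = (-2, 2, -2).

Step 2 — invert Sigma (cofactor / det for 3×3, or solve directly):
  Sigma^{-1} = [[0.1739, 0.0435, 0],
 [0.0435, 0.2609, 0],
 [0, 0, 0.1429]].

Step 3 — form the quadratic (x - mu)^T · Sigma^{-1} · (x - mu):
  Sigma^{-1} · (x - mu) = (-0.2609, 0.4348, -0.2857).
  (x - mu)^T · [Sigma^{-1} · (x - mu)] = (-2)·(-0.2609) + (2)·(0.4348) + (-2)·(-0.2857) = 1.9627.

Step 4 — take square root: d = √(1.9627) ≈ 1.401.

d(x, mu) = √(1.9627) ≈ 1.401


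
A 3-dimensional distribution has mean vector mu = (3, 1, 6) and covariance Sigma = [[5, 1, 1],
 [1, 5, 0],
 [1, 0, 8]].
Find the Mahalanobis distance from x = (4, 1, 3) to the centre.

Step 1 — centre the observation: (x - mu) = (1, 0, -3).

Step 2 — invert Sigma (cofactor / det for 3×3, or solve directly):
  Sigma^{-1} = [[0.2139, -0.0428, -0.0267],
 [-0.0428, 0.2086, 0.0053],
 [-0.0267, 0.0053, 0.1283]].

Step 3 — form the quadratic (x - mu)^T · Sigma^{-1} · (x - mu):
  Sigma^{-1} · (x - mu) = (0.2941, -0.0588, -0.4118).
  (x - mu)^T · [Sigma^{-1} · (x - mu)] = (1)·(0.2941) + (0)·(-0.0588) + (-3)·(-0.4118) = 1.5294.

Step 4 — take square root: d = √(1.5294) ≈ 1.2367.

d(x, mu) = √(1.5294) ≈ 1.2367


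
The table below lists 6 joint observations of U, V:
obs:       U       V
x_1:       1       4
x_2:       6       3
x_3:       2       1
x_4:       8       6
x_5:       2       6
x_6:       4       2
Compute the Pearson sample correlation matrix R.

Step 1 — column means:
  mean(U) = (1 + 6 + 2 + 8 + 2 + 4) / 6 = 23/6 = 3.8333
  mean(V) = (4 + 3 + 1 + 6 + 6 + 2) / 6 = 22/6 = 3.6667

Step 2 — sample variances and covariances s[i,j] = (1/(n-1)) · Σ_k (x_{k,i} - mean_i) · (x_{k,j} - mean_j), with n-1 = 5:
  s[U,U] = ((-2.8333)·(-2.8333) + (2.1667)·(2.1667) + (-1.8333)·(-1.8333) + (4.1667)·(4.1667) + (-1.8333)·(-1.8333) + (0.1667)·(0.1667)) / 5 = 36.8333/5 = 7.3667
  s[U,V] = ((-2.8333)·(0.3333) + (2.1667)·(-0.6667) + (-1.8333)·(-2.6667) + (4.1667)·(2.3333) + (-1.8333)·(2.3333) + (0.1667)·(-1.6667)) / 5 = 7.6667/5 = 1.5333
  s[V,V] = ((0.3333)·(0.3333) + (-0.6667)·(-0.6667) + (-2.6667)·(-2.6667) + (2.3333)·(2.3333) + (2.3333)·(2.3333) + (-1.6667)·(-1.6667)) / 5 = 21.3333/5 = 4.2667
  Sample standard deviations s_i = √(s[i,i]):
  s(U) = √(7.3667) = 2.7142
  s(V) = √(4.2667) = 2.0656

Step 3 — r_{ij} = s_{ij} / (s_i · s_j):
  r[U,U] = 1 (diagonal).
  r[U,V] = 1.5333 / (2.7142 · 2.0656) = 1.5333 / 5.6063 = 0.2735
  r[V,V] = 1 (diagonal).

R is symmetric with unit diagonal. Assembling:

R = [[1, 0.2735],
 [0.2735, 1]]


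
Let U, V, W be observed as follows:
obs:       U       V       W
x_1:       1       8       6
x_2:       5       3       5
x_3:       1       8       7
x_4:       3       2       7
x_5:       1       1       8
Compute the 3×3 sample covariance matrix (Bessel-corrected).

Step 1 — column means:
  mean(U) = (1 + 5 + 1 + 3 + 1) / 5 = 11/5 = 2.2
  mean(V) = (8 + 3 + 8 + 2 + 1) / 5 = 22/5 = 4.4
  mean(W) = (6 + 5 + 7 + 7 + 8) / 5 = 33/5 = 6.6

Step 2 — sample covariance S[i,j] = (1/(n-1)) · Σ_k (x_{k,i} - mean_i) · (x_{k,j} - mean_j), with n-1 = 4.
  S[U,U] = ((-1.2)·(-1.2) + (2.8)·(2.8) + (-1.2)·(-1.2) + (0.8)·(0.8) + (-1.2)·(-1.2)) / 4 = 12.8/4 = 3.2
  S[U,V] = ((-1.2)·(3.6) + (2.8)·(-1.4) + (-1.2)·(3.6) + (0.8)·(-2.4) + (-1.2)·(-3.4)) / 4 = -10.4/4 = -2.6
  S[U,W] = ((-1.2)·(-0.6) + (2.8)·(-1.6) + (-1.2)·(0.4) + (0.8)·(0.4) + (-1.2)·(1.4)) / 4 = -5.6/4 = -1.4
  S[V,V] = ((3.6)·(3.6) + (-1.4)·(-1.4) + (3.6)·(3.6) + (-2.4)·(-2.4) + (-3.4)·(-3.4)) / 4 = 45.2/4 = 11.3
  S[V,W] = ((3.6)·(-0.6) + (-1.4)·(-1.6) + (3.6)·(0.4) + (-2.4)·(0.4) + (-3.4)·(1.4)) / 4 = -4.2/4 = -1.05
  S[W,W] = ((-0.6)·(-0.6) + (-1.6)·(-1.6) + (0.4)·(0.4) + (0.4)·(0.4) + (1.4)·(1.4)) / 4 = 5.2/4 = 1.3

S is symmetric (S[j,i] = S[i,j]). Assembling:

S = [[3.2, -2.6, -1.4],
 [-2.6, 11.3, -1.05],
 [-1.4, -1.05, 1.3]]


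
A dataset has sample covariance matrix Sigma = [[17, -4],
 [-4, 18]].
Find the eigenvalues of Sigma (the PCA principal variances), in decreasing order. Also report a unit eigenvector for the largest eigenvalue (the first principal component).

Step 1 — characteristic polynomial of 2×2 Sigma:
  det(Sigma - λI) = λ² - trace · λ + det = 0.
  trace = 17 + 18 = 35, det = 17·18 - (-4)² = 290.
Step 2 — discriminant:
  Δ = trace² - 4·det = 1225 - 1160 = 65.
Step 3 — eigenvalues:
  λ = (trace ± √Δ)/2 = (35 ± 8.0623)/2,
  λ_1 = 21.5311,  λ_2 = 13.4689.

Step 4 — unit eigenvector for λ_1: solve (Sigma - λ_1 I)v = 0. First row:
  (17 - 21.5311)·v_x + (-4)·v_y = 0, i.e. (-4.5311)·v_x + (-4)·v_y = 0,
  so v ∝ (b, λ_1 - a) = (-4, 4.5311); multiply by -1 so the first entry is positive: u = (4, -4.5311).
  ||u|| = √((4)² + (-4.5311)²) = √(36.5311) ≈ 6.0441,
  v_1 = u/||u|| ≈ (0.6618, -0.7497) (||v_1|| = 1).

λ_1 = 21.5311,  λ_2 = 13.4689;  v_1 ≈ (0.6618, -0.7497)


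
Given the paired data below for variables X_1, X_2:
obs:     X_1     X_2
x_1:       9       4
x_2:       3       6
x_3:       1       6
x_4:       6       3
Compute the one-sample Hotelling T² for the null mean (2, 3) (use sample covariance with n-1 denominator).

Step 1 — sample mean vector:
  mean(X_1) = (9 + 3 + 1 + 6) / 4 = 19/4 = 4.75
  mean(X_2) = (4 + 6 + 6 + 3) / 4 = 19/4 = 4.75
  x̄ = (4.75, 4.75),  deviation x̄ - mu_0 = (4.75, 4.75) - (2, 3) = (2.75, 1.75).

Step 2 — sample covariance matrix, S[i,j] = (1/(n-1)) · Σ_k (x_{k,i} - mean_i) · (x_{k,j} - mean_j), divisor n-1 = 3:
  S[X_1,X_1] = ((4.25)·(4.25) + (-1.75)·(-1.75) + (-3.75)·(-3.75) + (1.25)·(1.25)) / 3 = 36.75/3 = 12.25
  S[X_1,X_2] = ((4.25)·(-0.75) + (-1.75)·(1.25) + (-3.75)·(1.25) + (1.25)·(-1.75)) / 3 = -12.25/3 = -4.0833
  S[X_2,X_2] = ((-0.75)·(-0.75) + (1.25)·(1.25) + (1.25)·(1.25) + (-1.75)·(-1.75)) / 3 = 6.75/3 = 2.25
  S = [[12.25, -4.0833],
 [-4.0833, 2.25]].

Step 3 — invert S. det(S) = 12.25·2.25 - (-4.0833)² = 10.8889.
  S^{-1} = (1/det) · [[d, -b], [-b, a]] = [[0.2066, 0.375],
 [0.375, 1.125]].

Step 4 — quadratic form (x̄ - mu_0)^T · S^{-1} · (x̄ - mu_0):
  S^{-1} · (x̄ - mu_0) = (1.2245, 3),
  (x̄ - mu_0)^T · [...] = (2.75)·(1.2245) + (1.75)·(3) = 8.6173.

Step 5 — scale by n: T² = 4 · 8.6173 = 34.4694.

T² ≈ 34.4694


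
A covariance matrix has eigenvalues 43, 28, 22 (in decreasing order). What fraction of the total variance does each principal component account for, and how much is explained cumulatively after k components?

Step 1 — total variance = trace(Sigma) = Σ λ_i = 43 + 28 + 22 = 93.

Step 2 — fraction explained by component i = λ_i / Σ λ:
  PC1: 43/93 = 0.4624
  PC2: 28/93 = 0.3011
  PC3: 22/93 = 0.2366

Step 3 — cumulative fraction after k components = (λ_1 + ... + λ_k) / Σ λ:
  k = 1: 43/93 = 0.4624
  k = 2: (43 + 28)/93 = 71/93 = 0.7634
  k = 3: (43 + 28 + 22)/93 = 93/93 = 1

Summary (fraction, with percent):

explained: PC1 0.4624 (46.24%), PC2 0.3011 (30.11%), PC3 0.2366 (23.66%);  cumulative: 0.4624, 0.7634, 1


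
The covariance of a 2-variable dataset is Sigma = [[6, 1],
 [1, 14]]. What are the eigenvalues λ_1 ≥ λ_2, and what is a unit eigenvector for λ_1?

Step 1 — characteristic polynomial of 2×2 Sigma:
  det(Sigma - λI) = λ² - trace · λ + det = 0.
  trace = 6 + 14 = 20, det = 6·14 - (1)² = 83.
Step 2 — discriminant:
  Δ = trace² - 4·det = 400 - 332 = 68.
Step 3 — eigenvalues:
  λ = (trace ± √Δ)/2 = (20 ± 8.2462)/2,
  λ_1 = 14.1231,  λ_2 = 5.8769.

Step 4 — unit eigenvector for λ_1: solve (Sigma - λ_1 I)v = 0. First row:
  (6 - 14.1231)·v_x + (1)·v_y = 0, i.e. (-8.1231)·v_x + (1)·v_y = 0,
  so v ∝ (b, λ_1 - a) = (1, 8.1231) = u.
  ||u|| = √((1)² + (8.1231)²) = √(66.9848) ≈ 8.1844,
  v_1 = u/||u|| ≈ (0.1222, 0.9925) (||v_1|| = 1).

λ_1 = 14.1231,  λ_2 = 5.8769;  v_1 ≈ (0.1222, 0.9925)


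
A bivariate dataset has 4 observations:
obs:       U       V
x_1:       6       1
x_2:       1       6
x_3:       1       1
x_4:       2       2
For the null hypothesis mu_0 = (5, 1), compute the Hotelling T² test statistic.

Step 1 — sample mean vector:
  mean(U) = (6 + 1 + 1 + 2) / 4 = 10/4 = 2.5
  mean(V) = (1 + 6 + 1 + 2) / 4 = 10/4 = 2.5
  x̄ = (2.5, 2.5),  deviation x̄ - mu_0 = (2.5, 2.5) - (5, 1) = (-2.5, 1.5).

Step 2 — sample covariance matrix, S[i,j] = (1/(n-1)) · Σ_k (x_{k,i} - mean_i) · (x_{k,j} - mean_j), divisor n-1 = 3:
  S[U,U] = ((3.5)·(3.5) + (-1.5)·(-1.5) + (-1.5)·(-1.5) + (-0.5)·(-0.5)) / 3 = 17/3 = 5.6667
  S[U,V] = ((3.5)·(-1.5) + (-1.5)·(3.5) + (-1.5)·(-1.5) + (-0.5)·(-0.5)) / 3 = -8/3 = -2.6667
  S[V,V] = ((-1.5)·(-1.5) + (3.5)·(3.5) + (-1.5)·(-1.5) + (-0.5)·(-0.5)) / 3 = 17/3 = 5.6667
  S = [[5.6667, -2.6667],
 [-2.6667, 5.6667]].

Step 3 — invert S. det(S) = 5.6667·5.6667 - (-2.6667)² = 25.
  S^{-1} = (1/det) · [[d, -b], [-b, a]] = [[0.2267, 0.1067],
 [0.1067, 0.2267]].

Step 4 — quadratic form (x̄ - mu_0)^T · S^{-1} · (x̄ - mu_0):
  S^{-1} · (x̄ - mu_0) = (-0.4067, 0.0733),
  (x̄ - mu_0)^T · [...] = (-2.5)·(-0.4067) + (1.5)·(0.0733) = 1.1267.

Step 5 — scale by n: T² = 4 · 1.1267 = 4.5067.

T² ≈ 4.5067


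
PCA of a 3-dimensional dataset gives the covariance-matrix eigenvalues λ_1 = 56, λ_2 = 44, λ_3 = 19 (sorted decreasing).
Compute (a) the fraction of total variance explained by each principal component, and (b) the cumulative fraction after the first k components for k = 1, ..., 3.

Step 1 — total variance = trace(Sigma) = Σ λ_i = 56 + 44 + 19 = 119.

Step 2 — fraction explained by component i = λ_i / Σ λ:
  PC1: 56/119 = 0.4706
  PC2: 44/119 = 0.3697
  PC3: 19/119 = 0.1597

Step 3 — cumulative fraction after k components = (λ_1 + ... + λ_k) / Σ λ:
  k = 1: 56/119 = 0.4706
  k = 2: (56 + 44)/119 = 100/119 = 0.8403
  k = 3: (56 + 44 + 19)/119 = 119/119 = 1

Summary (fraction, with percent):

explained: PC1 0.4706 (47.06%), PC2 0.3697 (36.97%), PC3 0.1597 (15.97%);  cumulative: 0.4706, 0.8403, 1


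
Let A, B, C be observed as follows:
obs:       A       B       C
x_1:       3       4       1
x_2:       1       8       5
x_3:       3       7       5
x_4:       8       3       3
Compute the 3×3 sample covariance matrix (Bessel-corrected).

Step 1 — column means:
  mean(A) = (3 + 1 + 3 + 8) / 4 = 15/4 = 3.75
  mean(B) = (4 + 8 + 7 + 3) / 4 = 22/4 = 5.5
  mean(C) = (1 + 5 + 5 + 3) / 4 = 14/4 = 3.5

Step 2 — sample covariance S[i,j] = (1/(n-1)) · Σ_k (x_{k,i} - mean_i) · (x_{k,j} - mean_j), with n-1 = 3.
  S[A,A] = ((-0.75)·(-0.75) + (-2.75)·(-2.75) + (-0.75)·(-0.75) + (4.25)·(4.25)) / 3 = 26.75/3 = 8.9167
  S[A,B] = ((-0.75)·(-1.5) + (-2.75)·(2.5) + (-0.75)·(1.5) + (4.25)·(-2.5)) / 3 = -17.5/3 = -5.8333
  S[A,C] = ((-0.75)·(-2.5) + (-2.75)·(1.5) + (-0.75)·(1.5) + (4.25)·(-0.5)) / 3 = -5.5/3 = -1.8333
  S[B,B] = ((-1.5)·(-1.5) + (2.5)·(2.5) + (1.5)·(1.5) + (-2.5)·(-2.5)) / 3 = 17/3 = 5.6667
  S[B,C] = ((-1.5)·(-2.5) + (2.5)·(1.5) + (1.5)·(1.5) + (-2.5)·(-0.5)) / 3 = 11/3 = 3.6667
  S[C,C] = ((-2.5)·(-2.5) + (1.5)·(1.5) + (1.5)·(1.5) + (-0.5)·(-0.5)) / 3 = 11/3 = 3.6667

S is symmetric (S[j,i] = S[i,j]). Assembling:

S = [[8.9167, -5.8333, -1.8333],
 [-5.8333, 5.6667, 3.6667],
 [-1.8333, 3.6667, 3.6667]]


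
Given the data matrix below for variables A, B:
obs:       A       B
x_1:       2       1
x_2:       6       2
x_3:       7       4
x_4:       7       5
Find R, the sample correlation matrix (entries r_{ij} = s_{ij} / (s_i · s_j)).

Step 1 — column means:
  mean(A) = (2 + 6 + 7 + 7) / 4 = 22/4 = 5.5
  mean(B) = (1 + 2 + 4 + 5) / 4 = 12/4 = 3

Step 2 — sample variances and covariances s[i,j] = (1/(n-1)) · Σ_k (x_{k,i} - mean_i) · (x_{k,j} - mean_j), with n-1 = 3:
  s[A,A] = ((-3.5)·(-3.5) + (0.5)·(0.5) + (1.5)·(1.5) + (1.5)·(1.5)) / 3 = 17/3 = 5.6667
  s[A,B] = ((-3.5)·(-2) + (0.5)·(-1) + (1.5)·(1) + (1.5)·(2)) / 3 = 11/3 = 3.6667
  s[B,B] = ((-2)·(-2) + (-1)·(-1) + (1)·(1) + (2)·(2)) / 3 = 10/3 = 3.3333
  Sample standard deviations s_i = √(s[i,i]):
  s(A) = √(5.6667) = 2.3805
  s(B) = √(3.3333) = 1.8257

Step 3 — r_{ij} = s_{ij} / (s_i · s_j):
  r[A,A] = 1 (diagonal).
  r[A,B] = 3.6667 / (2.3805 · 1.8257) = 3.6667 / 4.3461 = 0.8437
  r[B,B] = 1 (diagonal).

R is symmetric with unit diagonal. Assembling:

R = [[1, 0.8437],
 [0.8437, 1]]
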